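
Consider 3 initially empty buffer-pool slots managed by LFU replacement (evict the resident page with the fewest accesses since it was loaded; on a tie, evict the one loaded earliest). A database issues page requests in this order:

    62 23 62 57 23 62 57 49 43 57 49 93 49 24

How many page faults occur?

9

62: fault, frames (62)
23: fault, frames (62 23)
62: hit
57: fault, frames (62 23 57)
23: hit
62: hit
57: hit
49: fault, evict 23, frames (62 57 49)
43: fault, evict 49, frames (62 57 43)
57: hit
49: fault, evict 43, frames (62 57 49)
93: fault, evict 49, frames (62 57 93)
49: fault, evict 93, frames (62 57 49)
24: fault, evict 49, frames (62 57 24)
Page faults: 9.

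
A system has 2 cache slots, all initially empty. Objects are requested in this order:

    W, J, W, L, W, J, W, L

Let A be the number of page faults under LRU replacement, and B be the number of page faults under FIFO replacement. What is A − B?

Under LRU: F F . F . F . F → 5 faults.
Under FIFO: F F . F F F . F → 6 faults.
A − B = 5 − 6 = -1.

-1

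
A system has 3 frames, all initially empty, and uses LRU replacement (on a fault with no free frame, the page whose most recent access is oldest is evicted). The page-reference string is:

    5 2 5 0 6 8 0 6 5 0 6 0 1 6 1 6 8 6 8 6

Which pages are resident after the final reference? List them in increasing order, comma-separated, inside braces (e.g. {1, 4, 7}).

{1, 6, 8}

5: fault, frames {5}
2: fault, frames {5,2}
5: hit
0: fault, frames {2,5,0}
6: fault, evict 2, frames {5,0,6}
8: fault, evict 5, frames {0,6,8}
0: hit
6: hit
5: fault, evict 8, frames {0,6,5}
0: hit
6: hit
0: hit
1: fault, evict 5, frames {6,0,1}
6: hit
1: hit
6: hit
8: fault, evict 0, frames {1,6,8}
6: hit
8: hit
6: hit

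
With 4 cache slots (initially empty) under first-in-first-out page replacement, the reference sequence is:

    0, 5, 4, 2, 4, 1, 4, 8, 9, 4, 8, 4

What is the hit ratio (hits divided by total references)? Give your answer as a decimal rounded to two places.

0.33

0 → fault, frames (0)
5 → fault, frames (0 5)
4 → fault, frames (0 5 4)
2 → fault, frames (0 5 4 2)
4 → hit
1 → fault, evict 0, frames (5 4 2 1)
4 → hit
8 → fault, evict 5, frames (4 2 1 8)
9 → fault, evict 4, frames (2 1 8 9)
4 → fault, evict 2, frames (1 8 9 4)
8 → hit
4 → hit
Hits: 4 of 12 references → 4/12 = 0.3333.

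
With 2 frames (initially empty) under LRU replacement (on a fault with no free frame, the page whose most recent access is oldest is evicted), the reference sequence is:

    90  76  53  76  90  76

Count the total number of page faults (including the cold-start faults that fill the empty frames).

4

90 -> miss, frames {90}
76 -> miss, frames {90,76}
53 -> miss, evict 90, frames {76,53}
76 -> hit
90 -> miss, evict 53, frames {76,90}
76 -> hit
Page faults: 4.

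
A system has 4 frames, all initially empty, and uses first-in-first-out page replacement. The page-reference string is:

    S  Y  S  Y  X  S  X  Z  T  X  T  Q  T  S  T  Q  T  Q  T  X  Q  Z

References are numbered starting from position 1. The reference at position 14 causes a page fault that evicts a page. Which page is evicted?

pos 1: S → fault, frames {S}
pos 2: Y → fault, frames {S,Y}
pos 3: S → hit
pos 4: Y → hit
pos 5: X → fault, frames {S,Y,X}
pos 6: S → hit
pos 7: X → hit
pos 8: Z → fault, frames {S,Y,X,Z}
pos 9: T → fault, evict S, frames {Y,X,Z,T}
pos 10: X → hit
pos 11: T → hit
pos 12: Q → fault, evict Y, frames {X,Z,T,Q}
pos 13: T → hit
pos 14: S → fault, evict X, frames {Z,T,Q,S}
At position 14, page X is evicted.

X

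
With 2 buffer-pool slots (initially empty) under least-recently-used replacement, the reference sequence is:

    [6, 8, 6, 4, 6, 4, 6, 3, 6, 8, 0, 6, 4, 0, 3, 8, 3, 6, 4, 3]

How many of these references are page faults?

6: fault, frames [6]
8: fault, frames [6, 8]
6: hit
4: fault, evict 8, frames [6, 4]
6: hit
4: hit
6: hit
3: fault, evict 4, frames [6, 3]
6: hit
8: fault, evict 3, frames [6, 8]
0: fault, evict 6, frames [8, 0]
6: fault, evict 8, frames [0, 6]
4: fault, evict 0, frames [6, 4]
0: fault, evict 6, frames [4, 0]
3: fault, evict 4, frames [0, 3]
8: fault, evict 0, frames [3, 8]
3: hit
6: fault, evict 8, frames [3, 6]
4: fault, evict 3, frames [6, 4]
3: fault, evict 6, frames [4, 3]
Page faults: 14.

14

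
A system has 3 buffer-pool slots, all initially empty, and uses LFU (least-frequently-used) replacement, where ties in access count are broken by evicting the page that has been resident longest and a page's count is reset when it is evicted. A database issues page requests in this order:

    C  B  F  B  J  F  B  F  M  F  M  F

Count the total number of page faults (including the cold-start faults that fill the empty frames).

C -> fault, frames {C}
B -> fault, frames {C,B}
F -> fault, frames {C,B,F}
B -> hit
J -> fault, evict C, frames {B,F,J}
F -> hit
B -> hit
F -> hit
M -> fault, evict J, frames {B,F,M}
F -> hit
M -> hit
F -> hit
Page faults: 5.

5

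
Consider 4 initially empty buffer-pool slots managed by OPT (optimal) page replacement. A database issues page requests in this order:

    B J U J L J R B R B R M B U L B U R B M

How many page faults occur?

7

B -> fault, frames {B}
J -> fault, frames {B,J}
U -> fault, frames {B,J,U}
J -> hit
L -> fault, frames {B,J,U,L}
J -> hit
R -> fault, evict J, frames {B,U,L,R}
B -> hit
R -> hit
B -> hit
R -> hit
M -> fault, evict R, frames {B,U,L,M}
B -> hit
U -> hit
L -> hit
B -> hit
U -> hit
R -> fault, evict L, frames {B,U,M,R}
B -> hit
M -> hit
Page faults: 7.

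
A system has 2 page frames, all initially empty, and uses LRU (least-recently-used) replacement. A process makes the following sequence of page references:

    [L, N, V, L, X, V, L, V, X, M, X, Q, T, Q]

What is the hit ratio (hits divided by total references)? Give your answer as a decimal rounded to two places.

L -> miss, frames {L}
N -> miss, frames {L,N}
V -> miss, evict L, frames {N,V}
L -> miss, evict N, frames {V,L}
X -> miss, evict V, frames {L,X}
V -> miss, evict L, frames {X,V}
L -> miss, evict X, frames {V,L}
V -> hit
X -> miss, evict L, frames {V,X}
M -> miss, evict V, frames {X,M}
X -> hit
Q -> miss, evict M, frames {X,Q}
T -> miss, evict X, frames {Q,T}
Q -> hit
Hits: 3 of 14 references → 3/14 = 0.2143.

0.21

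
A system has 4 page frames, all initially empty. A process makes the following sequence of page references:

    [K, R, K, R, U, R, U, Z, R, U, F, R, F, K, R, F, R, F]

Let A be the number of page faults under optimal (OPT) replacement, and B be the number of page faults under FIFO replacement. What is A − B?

-2

Under OPT: F F . . F . . F . . F . . . . . . . → 5 faults.
Under FIFO: F F . . F . . F . . F . . F F . . . → 7 faults.
A − B = 5 − 7 = -2.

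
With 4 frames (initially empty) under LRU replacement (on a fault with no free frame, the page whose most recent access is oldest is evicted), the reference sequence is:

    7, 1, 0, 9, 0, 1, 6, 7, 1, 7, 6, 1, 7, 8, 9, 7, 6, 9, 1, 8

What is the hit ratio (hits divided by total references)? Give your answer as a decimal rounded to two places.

0.45

7 → miss, frames (7)
1 → miss, frames (7 1)
0 → miss, frames (7 1 0)
9 → miss, frames (7 1 0 9)
0 → hit
1 → hit
6 → miss, evict 7, frames (9 0 1 6)
7 → miss, evict 9, frames (0 1 6 7)
1 → hit
7 → hit
6 → hit
1 → hit
7 → hit
8 → miss, evict 0, frames (6 1 7 8)
9 → miss, evict 6, frames (1 7 8 9)
7 → hit
6 → miss, evict 1, frames (8 9 7 6)
9 → hit
1 → miss, evict 8, frames (7 6 9 1)
8 → miss, evict 7, frames (6 9 1 8)
Hits: 9 of 20 references → 9/20 = 0.4500.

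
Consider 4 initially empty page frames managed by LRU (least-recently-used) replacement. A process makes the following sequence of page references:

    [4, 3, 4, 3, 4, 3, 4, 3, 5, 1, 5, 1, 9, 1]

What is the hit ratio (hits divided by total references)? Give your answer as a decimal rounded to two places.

4 → miss, frames [4]
3 → miss, frames [4, 3]
4 → hit
3 → hit
4 → hit
3 → hit
4 → hit
3 → hit
5 → miss, frames [4, 3, 5]
1 → miss, frames [4, 3, 5, 1]
5 → hit
1 → hit
9 → miss, evict 4, frames [3, 5, 1, 9]
1 → hit
Hits: 9 of 14 references → 9/14 = 0.6429.

0.64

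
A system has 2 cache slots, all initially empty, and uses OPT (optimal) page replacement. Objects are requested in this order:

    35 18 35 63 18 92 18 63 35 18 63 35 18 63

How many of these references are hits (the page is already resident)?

6

35 → fault, frames (35)
18 → fault, frames (35 18)
35 → hit
63 → fault, evict 35, frames (18 63)
18 → hit
92 → fault, evict 63, frames (18 92)
18 → hit
63 → fault, evict 92, frames (18 63)
35 → fault, evict 63, frames (18 35)
18 → hit
63 → fault, evict 18, frames (35 63)
35 → hit
18 → fault, evict 35, frames (63 18)
63 → hit
Hits: 6.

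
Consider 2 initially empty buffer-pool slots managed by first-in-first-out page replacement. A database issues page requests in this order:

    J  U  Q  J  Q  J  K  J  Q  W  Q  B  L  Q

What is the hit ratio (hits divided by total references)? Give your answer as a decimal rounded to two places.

J → miss, frames {J}
U → miss, frames {J,U}
Q → miss, evict J, frames {U,Q}
J → miss, evict U, frames {Q,J}
Q → hit
J → hit
K → miss, evict Q, frames {J,K}
J → hit
Q → miss, evict J, frames {K,Q}
W → miss, evict K, frames {Q,W}
Q → hit
B → miss, evict Q, frames {W,B}
L → miss, evict W, frames {B,L}
Q → miss, evict B, frames {L,Q}
Hits: 4 of 14 references → 4/14 = 0.2857.

0.29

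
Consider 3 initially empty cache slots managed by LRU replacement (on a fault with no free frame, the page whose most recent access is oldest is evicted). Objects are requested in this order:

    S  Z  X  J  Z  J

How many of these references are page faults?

4

S -> miss, frames {S}
Z -> miss, frames {S,Z}
X -> miss, frames {S,Z,X}
J -> miss, evict S, frames {Z,X,J}
Z -> hit
J -> hit
Page faults: 4.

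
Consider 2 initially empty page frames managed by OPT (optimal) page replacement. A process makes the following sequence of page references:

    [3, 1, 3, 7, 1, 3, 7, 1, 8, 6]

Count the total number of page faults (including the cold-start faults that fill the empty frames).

7

3 → miss, frames {3}
1 → miss, frames {3,1}
3 → hit
7 → miss, evict 3, frames {1,7}
1 → hit
3 → miss, evict 1, frames {7,3}
7 → hit
1 → miss, evict 3, frames {7,1}
8 → miss, evict 1, frames {7,8}
6 → miss, evict 8, frames {7,6}
Page faults: 7.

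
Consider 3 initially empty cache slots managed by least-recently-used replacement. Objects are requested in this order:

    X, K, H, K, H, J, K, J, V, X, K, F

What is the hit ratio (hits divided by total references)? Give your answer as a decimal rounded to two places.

0.33

X -> fault, frames {X}
K -> fault, frames {X,K}
H -> fault, frames {X,K,H}
K -> hit
H -> hit
J -> fault, evict X, frames {K,H,J}
K -> hit
J -> hit
V -> fault, evict H, frames {K,J,V}
X -> fault, evict K, frames {J,V,X}
K -> fault, evict J, frames {V,X,K}
F -> fault, evict V, frames {X,K,F}
Hits: 4 of 12 references → 4/12 = 0.3333.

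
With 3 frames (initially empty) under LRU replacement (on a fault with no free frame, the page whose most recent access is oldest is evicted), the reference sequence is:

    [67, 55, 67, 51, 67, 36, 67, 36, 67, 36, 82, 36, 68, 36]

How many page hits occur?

8

67 → miss, frames {67}
55 → miss, frames {67,55}
67 → hit
51 → miss, frames {55,67,51}
67 → hit
36 → miss, evict 55, frames {51,67,36}
67 → hit
36 → hit
67 → hit
36 → hit
82 → miss, evict 51, frames {67,36,82}
36 → hit
68 → miss, evict 67, frames {82,36,68}
36 → hit
Hits: 8.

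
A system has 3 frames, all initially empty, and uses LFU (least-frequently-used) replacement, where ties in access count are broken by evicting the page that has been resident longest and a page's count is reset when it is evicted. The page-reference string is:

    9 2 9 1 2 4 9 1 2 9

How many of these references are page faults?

9: miss, frames (9)
2: miss, frames (9 2)
9: hit
1: miss, frames (9 2 1)
2: hit
4: miss, evict 1, frames (9 2 4)
9: hit
1: miss, evict 4, frames (9 2 1)
2: hit
9: hit
Page faults: 5.

5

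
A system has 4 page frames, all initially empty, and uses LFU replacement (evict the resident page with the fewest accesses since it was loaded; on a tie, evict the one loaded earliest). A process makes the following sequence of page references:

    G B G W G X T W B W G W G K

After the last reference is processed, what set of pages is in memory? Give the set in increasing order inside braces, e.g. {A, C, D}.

{B, G, K, W}

G → miss, frames (G)
B → miss, frames (G B)
G → hit
W → miss, frames (G B W)
G → hit
X → miss, frames (G B W X)
T → miss, evict B, frames (G W X T)
W → hit
B → miss, evict X, frames (G W T B)
W → hit
G → hit
W → hit
G → hit
K → miss, evict T, frames (G W B K)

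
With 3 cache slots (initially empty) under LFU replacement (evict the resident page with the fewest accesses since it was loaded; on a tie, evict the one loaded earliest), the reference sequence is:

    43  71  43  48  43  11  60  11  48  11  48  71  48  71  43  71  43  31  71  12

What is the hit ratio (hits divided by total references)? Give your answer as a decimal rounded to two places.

0.40

43 → fault, frames {43}
71 → fault, frames {43,71}
43 → hit
48 → fault, frames {43,71,48}
43 → hit
11 → fault, evict 71, frames {43,48,11}
60 → fault, evict 48, frames {43,11,60}
11 → hit
48 → fault, evict 60, frames {43,11,48}
11 → hit
48 → hit
71 → fault, evict 48, frames {43,11,71}
48 → fault, evict 71, frames {43,11,48}
71 → fault, evict 48, frames {43,11,71}
43 → hit
71 → hit
43 → hit
31 → fault, evict 71, frames {43,11,31}
71 → fault, evict 31, frames {43,11,71}
12 → fault, evict 71, frames {43,11,12}
Hits: 8 of 20 references → 8/20 = 0.4000.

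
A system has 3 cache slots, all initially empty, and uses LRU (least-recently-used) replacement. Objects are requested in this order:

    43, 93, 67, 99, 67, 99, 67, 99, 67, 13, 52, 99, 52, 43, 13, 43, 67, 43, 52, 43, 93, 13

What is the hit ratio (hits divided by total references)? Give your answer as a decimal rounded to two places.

43 → miss, frames [43]
93 → miss, frames [43, 93]
67 → miss, frames [43, 93, 67]
99 → miss, evict 43, frames [93, 67, 99]
67 → hit
99 → hit
67 → hit
99 → hit
67 → hit
13 → miss, evict 93, frames [99, 67, 13]
52 → miss, evict 99, frames [67, 13, 52]
99 → miss, evict 67, frames [13, 52, 99]
52 → hit
43 → miss, evict 13, frames [99, 52, 43]
13 → miss, evict 99, frames [52, 43, 13]
43 → hit
67 → miss, evict 52, frames [13, 43, 67]
43 → hit
52 → miss, evict 13, frames [67, 43, 52]
43 → hit
93 → miss, evict 67, frames [52, 43, 93]
13 → miss, evict 52, frames [43, 93, 13]
Hits: 9 of 22 references → 9/22 = 0.4091.

0.41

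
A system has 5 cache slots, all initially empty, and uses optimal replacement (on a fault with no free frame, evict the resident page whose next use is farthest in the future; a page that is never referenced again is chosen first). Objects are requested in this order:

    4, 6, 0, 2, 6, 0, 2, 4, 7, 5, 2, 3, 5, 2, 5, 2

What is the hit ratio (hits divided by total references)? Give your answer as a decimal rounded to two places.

0.56

4: miss, frames (4)
6: miss, frames (4 6)
0: miss, frames (4 6 0)
2: miss, frames (4 6 0 2)
6: hit
0: hit
2: hit
4: hit
7: miss, frames (4 6 0 2 7)
5: miss, evict 7, frames (4 6 0 2 5)
2: hit
3: miss, evict 0, frames (4 6 2 5 3)
5: hit
2: hit
5: hit
2: hit
Hits: 9 of 16 references → 9/16 = 0.5625.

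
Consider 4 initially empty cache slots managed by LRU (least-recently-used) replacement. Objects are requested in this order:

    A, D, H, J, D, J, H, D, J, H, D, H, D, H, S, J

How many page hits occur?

11

A -> miss, frames {A}
D -> miss, frames {A,D}
H -> miss, frames {A,D,H}
J -> miss, frames {A,D,H,J}
D -> hit
J -> hit
H -> hit
D -> hit
J -> hit
H -> hit
D -> hit
H -> hit
D -> hit
H -> hit
S -> miss, evict A, frames {J,D,H,S}
J -> hit
Hits: 11.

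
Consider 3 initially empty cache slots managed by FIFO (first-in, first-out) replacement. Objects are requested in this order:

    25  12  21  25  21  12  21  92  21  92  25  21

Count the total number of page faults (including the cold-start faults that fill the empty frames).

5

25 -> fault, frames {25}
12 -> fault, frames {25,12}
21 -> fault, frames {25,12,21}
25 -> hit
21 -> hit
12 -> hit
21 -> hit
92 -> fault, evict 25, frames {12,21,92}
21 -> hit
92 -> hit
25 -> fault, evict 12, frames {21,92,25}
21 -> hit
Page faults: 5.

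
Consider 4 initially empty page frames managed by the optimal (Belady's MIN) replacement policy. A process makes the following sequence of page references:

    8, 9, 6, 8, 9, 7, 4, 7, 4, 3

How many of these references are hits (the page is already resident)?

4

8 -> miss, frames [8]
9 -> miss, frames [8, 9]
6 -> miss, frames [8, 9, 6]
8 -> hit
9 -> hit
7 -> miss, frames [8, 9, 6, 7]
4 -> miss, evict 6, frames [8, 9, 7, 4]
7 -> hit
4 -> hit
3 -> miss, evict 4, frames [8, 9, 7, 3]
Hits: 4.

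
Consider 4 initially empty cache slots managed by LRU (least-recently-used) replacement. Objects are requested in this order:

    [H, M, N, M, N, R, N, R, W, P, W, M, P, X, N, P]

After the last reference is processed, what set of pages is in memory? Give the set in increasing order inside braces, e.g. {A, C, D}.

H → miss, frames [H]
M → miss, frames [H, M]
N → miss, frames [H, M, N]
M → hit
N → hit
R → miss, frames [H, M, N, R]
N → hit
R → hit
W → miss, evict H, frames [M, N, R, W]
P → miss, evict M, frames [N, R, W, P]
W → hit
M → miss, evict N, frames [R, P, W, M]
P → hit
X → miss, evict R, frames [W, M, P, X]
N → miss, evict W, frames [M, P, X, N]
P → hit

{M, N, P, X}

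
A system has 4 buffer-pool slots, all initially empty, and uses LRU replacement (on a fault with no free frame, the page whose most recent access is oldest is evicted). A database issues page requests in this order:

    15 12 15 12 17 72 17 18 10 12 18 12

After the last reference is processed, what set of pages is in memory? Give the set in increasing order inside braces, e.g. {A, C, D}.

{10, 12, 17, 18}

15 → miss, frames (15)
12 → miss, frames (15 12)
15 → hit
12 → hit
17 → miss, frames (15 12 17)
72 → miss, frames (15 12 17 72)
17 → hit
18 → miss, evict 15, frames (12 72 17 18)
10 → miss, evict 12, frames (72 17 18 10)
12 → miss, evict 72, frames (17 18 10 12)
18 → hit
12 → hit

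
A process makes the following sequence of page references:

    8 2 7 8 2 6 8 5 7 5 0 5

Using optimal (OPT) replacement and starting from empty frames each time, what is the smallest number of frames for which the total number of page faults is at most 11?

2

f=1: 12 faults
f=2: 8 faults
f=3: 6 faults
f=4: 6 faults
f=5: 6 faults
f=6: 6 faults
Smallest f with faults ≤ 11 is 2.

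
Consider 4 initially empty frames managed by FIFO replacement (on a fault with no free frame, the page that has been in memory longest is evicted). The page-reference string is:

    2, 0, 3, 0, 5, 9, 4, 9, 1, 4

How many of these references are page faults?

2: miss, frames [2]
0: miss, frames [2, 0]
3: miss, frames [2, 0, 3]
0: hit
5: miss, frames [2, 0, 3, 5]
9: miss, evict 2, frames [0, 3, 5, 9]
4: miss, evict 0, frames [3, 5, 9, 4]
9: hit
1: miss, evict 3, frames [5, 9, 4, 1]
4: hit
Page faults: 7.

7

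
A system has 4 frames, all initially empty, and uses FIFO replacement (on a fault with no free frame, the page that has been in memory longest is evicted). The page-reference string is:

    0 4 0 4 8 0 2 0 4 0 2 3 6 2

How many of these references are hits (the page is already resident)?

0 -> miss, frames [0]
4 -> miss, frames [0, 4]
0 -> hit
4 -> hit
8 -> miss, frames [0, 4, 8]
0 -> hit
2 -> miss, frames [0, 4, 8, 2]
0 -> hit
4 -> hit
0 -> hit
2 -> hit
3 -> miss, evict 0, frames [4, 8, 2, 3]
6 -> miss, evict 4, frames [8, 2, 3, 6]
2 -> hit
Hits: 8.

8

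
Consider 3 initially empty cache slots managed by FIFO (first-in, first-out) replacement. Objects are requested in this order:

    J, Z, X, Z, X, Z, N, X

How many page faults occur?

J -> miss, frames [J]
Z -> miss, frames [J, Z]
X -> miss, frames [J, Z, X]
Z -> hit
X -> hit
Z -> hit
N -> miss, evict J, frames [Z, X, N]
X -> hit
Page faults: 4.

4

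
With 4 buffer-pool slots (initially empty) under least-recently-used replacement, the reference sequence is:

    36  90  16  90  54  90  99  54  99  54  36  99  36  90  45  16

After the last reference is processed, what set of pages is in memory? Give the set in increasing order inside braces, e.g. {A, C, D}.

{16, 36, 45, 90}

36 → fault, frames [36]
90 → fault, frames [36, 90]
16 → fault, frames [36, 90, 16]
90 → hit
54 → fault, frames [36, 16, 90, 54]
90 → hit
99 → fault, evict 36, frames [16, 54, 90, 99]
54 → hit
99 → hit
54 → hit
36 → fault, evict 16, frames [90, 99, 54, 36]
99 → hit
36 → hit
90 → hit
45 → fault, evict 54, frames [99, 36, 90, 45]
16 → fault, evict 99, frames [36, 90, 45, 16]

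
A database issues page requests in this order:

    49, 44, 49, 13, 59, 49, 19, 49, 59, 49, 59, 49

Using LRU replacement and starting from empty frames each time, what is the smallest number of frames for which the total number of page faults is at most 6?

f=1: 12 faults
f=2: 7 faults
f=3: 5 faults
f=4: 5 faults
f=5: 5 faults
Smallest f with faults ≤ 6 is 3.

3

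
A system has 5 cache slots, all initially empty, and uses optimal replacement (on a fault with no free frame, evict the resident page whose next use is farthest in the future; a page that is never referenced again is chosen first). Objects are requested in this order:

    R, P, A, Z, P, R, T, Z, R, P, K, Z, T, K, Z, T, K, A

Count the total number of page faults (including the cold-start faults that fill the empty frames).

R: miss, frames {R}
P: miss, frames {R,P}
A: miss, frames {R,P,A}
Z: miss, frames {R,P,A,Z}
P: hit
R: hit
T: miss, frames {R,P,A,Z,T}
Z: hit
R: hit
P: hit
K: miss, evict P, frames {R,A,Z,T,K}
Z: hit
T: hit
K: hit
Z: hit
T: hit
K: hit
A: hit
Page faults: 6.

6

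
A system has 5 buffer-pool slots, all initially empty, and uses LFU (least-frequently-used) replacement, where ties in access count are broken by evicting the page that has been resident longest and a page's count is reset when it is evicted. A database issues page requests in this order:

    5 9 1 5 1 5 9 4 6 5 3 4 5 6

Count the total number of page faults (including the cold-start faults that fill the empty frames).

5: miss, frames [5]
9: miss, frames [5, 9]
1: miss, frames [5, 9, 1]
5: hit
1: hit
5: hit
9: hit
4: miss, frames [5, 9, 1, 4]
6: miss, frames [5, 9, 1, 4, 6]
5: hit
3: miss, evict 4, frames [5, 9, 1, 6, 3]
4: miss, evict 6, frames [5, 9, 1, 3, 4]
5: hit
6: miss, evict 3, frames [5, 9, 1, 4, 6]
Page faults: 8.

8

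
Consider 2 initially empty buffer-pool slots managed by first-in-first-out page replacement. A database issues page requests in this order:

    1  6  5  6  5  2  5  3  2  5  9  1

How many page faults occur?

1 → miss, frames [1]
6 → miss, frames [1, 6]
5 → miss, evict 1, frames [6, 5]
6 → hit
5 → hit
2 → miss, evict 6, frames [5, 2]
5 → hit
3 → miss, evict 5, frames [2, 3]
2 → hit
5 → miss, evict 2, frames [3, 5]
9 → miss, evict 3, frames [5, 9]
1 → miss, evict 5, frames [9, 1]
Page faults: 8.

8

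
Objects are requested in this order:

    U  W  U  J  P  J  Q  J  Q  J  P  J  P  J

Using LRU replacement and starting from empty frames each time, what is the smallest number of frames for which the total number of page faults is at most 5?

f=1: 14 faults
f=2: 6 faults
f=3: 5 faults
f=4: 5 faults
f=5: 5 faults
Smallest f with faults ≤ 5 is 3.

3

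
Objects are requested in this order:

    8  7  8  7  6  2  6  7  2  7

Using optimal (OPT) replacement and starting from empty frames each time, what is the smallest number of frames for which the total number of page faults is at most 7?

2

f=1: 10 faults
f=2: 5 faults
f=3: 4 faults
f=4: 4 faults
Smallest f with faults ≤ 7 is 2.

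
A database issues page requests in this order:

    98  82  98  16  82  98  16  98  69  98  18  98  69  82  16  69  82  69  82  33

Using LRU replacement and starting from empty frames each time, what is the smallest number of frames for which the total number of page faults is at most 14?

2

f=1: 20 faults
f=2: 14 faults
f=3: 8 faults
f=4: 8 faults
f=5: 6 faults
f=6: 6 faults
Smallest f with faults ≤ 14 is 2.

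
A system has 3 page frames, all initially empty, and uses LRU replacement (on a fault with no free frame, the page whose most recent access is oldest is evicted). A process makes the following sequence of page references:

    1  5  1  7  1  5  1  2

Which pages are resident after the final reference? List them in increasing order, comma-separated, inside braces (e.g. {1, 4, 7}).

1 → miss, frames (1)
5 → miss, frames (1 5)
1 → hit
7 → miss, frames (5 1 7)
1 → hit
5 → hit
1 → hit
2 → miss, evict 7, frames (5 1 2)

{1, 2, 5}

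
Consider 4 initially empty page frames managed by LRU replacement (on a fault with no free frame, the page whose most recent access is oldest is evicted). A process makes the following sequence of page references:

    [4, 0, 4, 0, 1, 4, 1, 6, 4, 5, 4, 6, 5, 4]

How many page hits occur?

4: miss, frames [4]
0: miss, frames [4, 0]
4: hit
0: hit
1: miss, frames [4, 0, 1]
4: hit
1: hit
6: miss, frames [0, 4, 1, 6]
4: hit
5: miss, evict 0, frames [1, 6, 4, 5]
4: hit
6: hit
5: hit
4: hit
Hits: 9.

9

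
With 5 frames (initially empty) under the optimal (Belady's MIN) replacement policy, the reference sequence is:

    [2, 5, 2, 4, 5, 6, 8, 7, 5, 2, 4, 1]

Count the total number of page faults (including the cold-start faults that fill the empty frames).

2: fault, frames {2}
5: fault, frames {2,5}
2: hit
4: fault, frames {2,5,4}
5: hit
6: fault, frames {2,5,4,6}
8: fault, frames {2,5,4,6,8}
7: fault, evict 8, frames {2,5,4,6,7}
5: hit
2: hit
4: hit
1: fault, evict 7, frames {2,5,4,6,1}
Page faults: 7.

7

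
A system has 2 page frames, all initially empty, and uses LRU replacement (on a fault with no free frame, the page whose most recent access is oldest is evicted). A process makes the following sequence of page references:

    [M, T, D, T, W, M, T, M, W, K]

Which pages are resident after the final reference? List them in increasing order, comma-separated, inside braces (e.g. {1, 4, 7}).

M -> fault, frames [M]
T -> fault, frames [M, T]
D -> fault, evict M, frames [T, D]
T -> hit
W -> fault, evict D, frames [T, W]
M -> fault, evict T, frames [W, M]
T -> fault, evict W, frames [M, T]
M -> hit
W -> fault, evict T, frames [M, W]
K -> fault, evict M, frames [W, K]

{K, W}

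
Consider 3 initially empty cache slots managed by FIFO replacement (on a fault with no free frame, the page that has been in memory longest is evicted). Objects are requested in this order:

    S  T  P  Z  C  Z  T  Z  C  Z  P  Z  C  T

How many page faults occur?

10

S -> fault, frames [S]
T -> fault, frames [S, T]
P -> fault, frames [S, T, P]
Z -> fault, evict S, frames [T, P, Z]
C -> fault, evict T, frames [P, Z, C]
Z -> hit
T -> fault, evict P, frames [Z, C, T]
Z -> hit
C -> hit
Z -> hit
P -> fault, evict Z, frames [C, T, P]
Z -> fault, evict C, frames [T, P, Z]
C -> fault, evict T, frames [P, Z, C]
T -> fault, evict P, frames [Z, C, T]
Page faults: 10.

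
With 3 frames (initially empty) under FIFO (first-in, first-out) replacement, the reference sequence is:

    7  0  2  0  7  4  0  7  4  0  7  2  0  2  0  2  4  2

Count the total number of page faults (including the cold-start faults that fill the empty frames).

7: miss, frames (7)
0: miss, frames (7 0)
2: miss, frames (7 0 2)
0: hit
7: hit
4: miss, evict 7, frames (0 2 4)
0: hit
7: miss, evict 0, frames (2 4 7)
4: hit
0: miss, evict 2, frames (4 7 0)
7: hit
2: miss, evict 4, frames (7 0 2)
0: hit
2: hit
0: hit
2: hit
4: miss, evict 7, frames (0 2 4)
2: hit
Page faults: 8.

8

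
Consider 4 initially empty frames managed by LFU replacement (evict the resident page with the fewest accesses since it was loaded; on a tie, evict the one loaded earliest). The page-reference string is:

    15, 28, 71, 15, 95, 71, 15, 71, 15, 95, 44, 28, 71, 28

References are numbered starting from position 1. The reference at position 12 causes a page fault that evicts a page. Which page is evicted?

44

pos 1: 15 → fault, frames [15]
pos 2: 28 → fault, frames [15, 28]
pos 3: 71 → fault, frames [15, 28, 71]
pos 4: 15 → hit
pos 5: 95 → fault, frames [15, 28, 71, 95]
pos 6: 71 → hit
pos 7: 15 → hit
pos 8: 71 → hit
pos 9: 15 → hit
pos 10: 95 → hit
pos 11: 44 → fault, evict 28, frames [15, 71, 95, 44]
pos 12: 28 → fault, evict 44, frames [15, 71, 95, 28]
At position 12, page 44 is evicted.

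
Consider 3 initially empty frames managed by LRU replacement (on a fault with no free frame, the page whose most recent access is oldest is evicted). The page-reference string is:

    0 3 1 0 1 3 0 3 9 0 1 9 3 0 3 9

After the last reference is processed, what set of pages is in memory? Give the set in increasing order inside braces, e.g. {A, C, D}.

0: fault, frames (0)
3: fault, frames (0 3)
1: fault, frames (0 3 1)
0: hit
1: hit
3: hit
0: hit
3: hit
9: fault, evict 1, frames (0 3 9)
0: hit
1: fault, evict 3, frames (9 0 1)
9: hit
3: fault, evict 0, frames (1 9 3)
0: fault, evict 1, frames (9 3 0)
3: hit
9: hit

{0, 3, 9}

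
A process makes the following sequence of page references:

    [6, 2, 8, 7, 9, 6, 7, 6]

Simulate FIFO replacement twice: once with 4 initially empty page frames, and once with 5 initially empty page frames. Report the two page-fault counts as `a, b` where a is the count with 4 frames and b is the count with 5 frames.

4 frames: F F F F F F . . → 6 faults.
5 frames: F F F F F . . . → 5 faults.
5 < 6: adding a frame reduced faults, as is typical.

6, 5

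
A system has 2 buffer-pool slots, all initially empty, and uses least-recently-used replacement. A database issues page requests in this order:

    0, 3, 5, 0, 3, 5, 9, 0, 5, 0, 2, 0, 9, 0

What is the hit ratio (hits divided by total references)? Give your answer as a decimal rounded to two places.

0 → miss, frames [0]
3 → miss, frames [0, 3]
5 → miss, evict 0, frames [3, 5]
0 → miss, evict 3, frames [5, 0]
3 → miss, evict 5, frames [0, 3]
5 → miss, evict 0, frames [3, 5]
9 → miss, evict 3, frames [5, 9]
0 → miss, evict 5, frames [9, 0]
5 → miss, evict 9, frames [0, 5]
0 → hit
2 → miss, evict 5, frames [0, 2]
0 → hit
9 → miss, evict 2, frames [0, 9]
0 → hit
Hits: 3 of 14 references → 3/14 = 0.2143.

0.21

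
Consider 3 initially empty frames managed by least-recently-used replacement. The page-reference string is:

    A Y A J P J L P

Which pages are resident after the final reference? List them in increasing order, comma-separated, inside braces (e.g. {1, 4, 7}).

{J, L, P}

A: miss, frames {A}
Y: miss, frames {A,Y}
A: hit
J: miss, frames {Y,A,J}
P: miss, evict Y, frames {A,J,P}
J: hit
L: miss, evict A, frames {P,J,L}
P: hit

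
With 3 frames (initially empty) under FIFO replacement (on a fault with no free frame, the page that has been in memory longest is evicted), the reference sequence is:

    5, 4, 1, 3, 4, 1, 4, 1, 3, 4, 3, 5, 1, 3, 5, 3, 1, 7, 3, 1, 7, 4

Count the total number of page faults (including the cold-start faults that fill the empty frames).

5: fault, frames [5]
4: fault, frames [5, 4]
1: fault, frames [5, 4, 1]
3: fault, evict 5, frames [4, 1, 3]
4: hit
1: hit
4: hit
1: hit
3: hit
4: hit
3: hit
5: fault, evict 4, frames [1, 3, 5]
1: hit
3: hit
5: hit
3: hit
1: hit
7: fault, evict 1, frames [3, 5, 7]
3: hit
1: fault, evict 3, frames [5, 7, 1]
7: hit
4: fault, evict 5, frames [7, 1, 4]
Page faults: 8.

8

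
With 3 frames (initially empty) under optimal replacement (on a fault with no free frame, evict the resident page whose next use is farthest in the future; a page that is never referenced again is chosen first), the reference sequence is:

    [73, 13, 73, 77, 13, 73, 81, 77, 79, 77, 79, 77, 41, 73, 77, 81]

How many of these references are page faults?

7

73 -> fault, frames [73]
13 -> fault, frames [73, 13]
73 -> hit
77 -> fault, frames [73, 13, 77]
13 -> hit
73 -> hit
81 -> fault, evict 13, frames [73, 77, 81]
77 -> hit
79 -> fault, evict 81, frames [73, 77, 79]
77 -> hit
79 -> hit
77 -> hit
41 -> fault, evict 79, frames [73, 77, 41]
73 -> hit
77 -> hit
81 -> fault, evict 41, frames [73, 77, 81]
Page faults: 7.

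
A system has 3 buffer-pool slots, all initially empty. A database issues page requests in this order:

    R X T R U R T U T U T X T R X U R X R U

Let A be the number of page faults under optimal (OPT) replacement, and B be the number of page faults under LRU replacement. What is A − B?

-1

Under OPT: F F F . F . . . . . . F . . . F . . . . → 6 faults.
Under LRU: F F F . F . . . . . . F . F . F . . . . → 7 faults.
A − B = 6 − 7 = -1.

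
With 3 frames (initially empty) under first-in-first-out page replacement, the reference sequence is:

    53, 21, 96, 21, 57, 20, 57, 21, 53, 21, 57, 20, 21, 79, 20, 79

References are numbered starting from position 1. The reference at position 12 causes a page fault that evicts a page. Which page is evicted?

pos 1: 53: fault, frames {53}
pos 2: 21: fault, frames {53,21}
pos 3: 96: fault, frames {53,21,96}
pos 4: 21: hit
pos 5: 57: fault, evict 53, frames {21,96,57}
pos 6: 20: fault, evict 21, frames {96,57,20}
pos 7: 57: hit
pos 8: 21: fault, evict 96, frames {57,20,21}
pos 9: 53: fault, evict 57, frames {20,21,53}
pos 10: 21: hit
pos 11: 57: fault, evict 20, frames {21,53,57}
pos 12: 20: fault, evict 21, frames {53,57,20}
At position 12, page 21 is evicted.

21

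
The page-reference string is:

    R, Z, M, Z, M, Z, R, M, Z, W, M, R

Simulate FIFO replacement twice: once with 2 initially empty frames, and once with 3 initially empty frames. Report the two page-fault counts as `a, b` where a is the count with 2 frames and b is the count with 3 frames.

8, 5

2 frames: F F F . . . F . F F F F → 8 faults.
3 frames: F F F . . . . . . F . F → 5 faults.
5 < 8: adding a frame reduced faults, as is typical.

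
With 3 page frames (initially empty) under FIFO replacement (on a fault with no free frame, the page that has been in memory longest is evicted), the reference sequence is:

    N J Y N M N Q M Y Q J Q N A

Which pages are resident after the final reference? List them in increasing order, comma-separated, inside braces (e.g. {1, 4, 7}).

{A, J, N}

N: miss, frames (N)
J: miss, frames (N J)
Y: miss, frames (N J Y)
N: hit
M: miss, evict N, frames (J Y M)
N: miss, evict J, frames (Y M N)
Q: miss, evict Y, frames (M N Q)
M: hit
Y: miss, evict M, frames (N Q Y)
Q: hit
J: miss, evict N, frames (Q Y J)
Q: hit
N: miss, evict Q, frames (Y J N)
A: miss, evict Y, frames (J N A)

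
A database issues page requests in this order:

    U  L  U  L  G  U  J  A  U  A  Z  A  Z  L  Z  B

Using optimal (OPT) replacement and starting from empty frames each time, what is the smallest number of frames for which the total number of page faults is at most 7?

3

f=1: 16 faults
f=2: 8 faults
f=3: 7 faults
f=4: 7 faults
f=5: 7 faults
f=6: 7 faults
f=7: 7 faults
Smallest f with faults ≤ 7 is 3.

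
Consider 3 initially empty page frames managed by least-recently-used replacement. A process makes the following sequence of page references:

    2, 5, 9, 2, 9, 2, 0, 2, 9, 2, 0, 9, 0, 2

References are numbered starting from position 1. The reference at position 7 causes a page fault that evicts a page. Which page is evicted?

5

pos 1: 2 → miss, frames {2}
pos 2: 5 → miss, frames {2,5}
pos 3: 9 → miss, frames {2,5,9}
pos 4: 2 → hit
pos 5: 9 → hit
pos 6: 2 → hit
pos 7: 0 → miss, evict 5, frames {9,2,0}
At position 7, page 5 is evicted.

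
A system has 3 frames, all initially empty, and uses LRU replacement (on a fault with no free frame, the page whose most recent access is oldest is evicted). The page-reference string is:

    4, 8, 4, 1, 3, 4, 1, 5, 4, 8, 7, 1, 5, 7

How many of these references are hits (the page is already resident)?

4 → miss, frames (4)
8 → miss, frames (4 8)
4 → hit
1 → miss, frames (8 4 1)
3 → miss, evict 8, frames (4 1 3)
4 → hit
1 → hit
5 → miss, evict 3, frames (4 1 5)
4 → hit
8 → miss, evict 1, frames (5 4 8)
7 → miss, evict 5, frames (4 8 7)
1 → miss, evict 4, frames (8 7 1)
5 → miss, evict 8, frames (7 1 5)
7 → hit
Hits: 5.

5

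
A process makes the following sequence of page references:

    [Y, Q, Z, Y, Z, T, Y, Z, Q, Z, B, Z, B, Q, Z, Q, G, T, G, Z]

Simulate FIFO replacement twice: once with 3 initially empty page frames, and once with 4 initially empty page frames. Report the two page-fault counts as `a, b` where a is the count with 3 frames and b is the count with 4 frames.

3 frames: F F F . . F F . F F F . . . . . F F . F → 11 faults.
4 frames: F F F . . F . . . . F . . . . . F . . . → 6 faults.
6 < 11: adding a frame reduced faults, as is typical.

11, 6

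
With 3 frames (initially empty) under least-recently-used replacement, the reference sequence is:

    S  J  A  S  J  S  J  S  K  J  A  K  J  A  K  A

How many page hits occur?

S -> miss, frames {S}
J -> miss, frames {S,J}
A -> miss, frames {S,J,A}
S -> hit
J -> hit
S -> hit
J -> hit
S -> hit
K -> miss, evict A, frames {J,S,K}
J -> hit
A -> miss, evict S, frames {K,J,A}
K -> hit
J -> hit
A -> hit
K -> hit
A -> hit
Hits: 11.

11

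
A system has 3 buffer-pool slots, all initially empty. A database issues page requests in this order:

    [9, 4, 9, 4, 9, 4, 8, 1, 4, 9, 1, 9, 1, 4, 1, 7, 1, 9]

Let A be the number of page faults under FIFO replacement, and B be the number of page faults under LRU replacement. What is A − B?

Under FIFO: F F . . . . F F . F . . . F . F F F → 9 faults.
Under LRU: F F . . . . F F . F . . . . . F . F → 7 faults.
A − B = 9 − 7 = 2.

2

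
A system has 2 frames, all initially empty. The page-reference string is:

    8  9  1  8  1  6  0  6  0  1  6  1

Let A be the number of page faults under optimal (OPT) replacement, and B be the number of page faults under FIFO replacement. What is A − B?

Under OPT: F F F . . F F . . F . . → 6 faults.
Under FIFO: F F F F . F F . . F F . → 8 faults.
A − B = 6 − 8 = -2.

-2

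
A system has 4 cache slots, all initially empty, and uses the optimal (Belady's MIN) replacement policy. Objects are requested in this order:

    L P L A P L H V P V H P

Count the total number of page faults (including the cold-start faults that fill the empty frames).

5

L -> miss, frames {L}
P -> miss, frames {L,P}
L -> hit
A -> miss, frames {L,P,A}
P -> hit
L -> hit
H -> miss, frames {L,P,A,H}
V -> miss, evict A, frames {L,P,H,V}
P -> hit
V -> hit
H -> hit
P -> hit
Page faults: 5.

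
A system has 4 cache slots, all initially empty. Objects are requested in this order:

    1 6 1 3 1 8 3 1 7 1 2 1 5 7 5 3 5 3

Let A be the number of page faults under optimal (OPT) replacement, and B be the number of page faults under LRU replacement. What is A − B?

Under OPT: F F . F . F . . F . F . F . . . . . → 7 faults.
Under LRU: F F . F . F . . F . F . F . . F . . → 8 faults.
A − B = 7 − 8 = -1.

-1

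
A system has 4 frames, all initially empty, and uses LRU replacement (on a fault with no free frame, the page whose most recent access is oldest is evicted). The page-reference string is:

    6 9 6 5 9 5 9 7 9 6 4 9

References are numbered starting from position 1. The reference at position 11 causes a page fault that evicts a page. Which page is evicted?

5

pos 1: 6 -> fault, frames [6]
pos 2: 9 -> fault, frames [6, 9]
pos 3: 6 -> hit
pos 4: 5 -> fault, frames [9, 6, 5]
pos 5: 9 -> hit
pos 6: 5 -> hit
pos 7: 9 -> hit
pos 8: 7 -> fault, frames [6, 5, 9, 7]
pos 9: 9 -> hit
pos 10: 6 -> hit
pos 11: 4 -> fault, evict 5, frames [7, 9, 6, 4]
At position 11, page 5 is evicted.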